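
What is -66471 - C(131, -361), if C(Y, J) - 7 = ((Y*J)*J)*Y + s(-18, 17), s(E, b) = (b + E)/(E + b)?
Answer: -2236505160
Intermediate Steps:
s(E, b) = 1 (s(E, b) = (E + b)/(E + b) = 1)
C(Y, J) = 8 + J**2*Y**2 (C(Y, J) = 7 + (((Y*J)*J)*Y + 1) = 7 + (((J*Y)*J)*Y + 1) = 7 + ((Y*J**2)*Y + 1) = 7 + (J**2*Y**2 + 1) = 7 + (1 + J**2*Y**2) = 8 + J**2*Y**2)
-66471 - C(131, -361) = -66471 - (8 + (-361)**2*131**2) = -66471 - (8 + 130321*17161) = -66471 - (8 + 2236438681) = -66471 - 1*2236438689 = -66471 - 2236438689 = -2236505160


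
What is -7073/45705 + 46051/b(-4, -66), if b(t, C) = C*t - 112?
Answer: 191244169/631560 ≈ 302.81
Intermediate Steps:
b(t, C) = -112 + C*t
-7073/45705 + 46051/b(-4, -66) = -7073/45705 + 46051/(-112 - 66*(-4)) = -7073*1/45705 + 46051/(-112 + 264) = -643/4155 + 46051/152 = 191244169/631560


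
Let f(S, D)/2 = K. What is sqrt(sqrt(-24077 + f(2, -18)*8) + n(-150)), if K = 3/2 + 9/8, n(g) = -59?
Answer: sqrt(-59 + I*sqrt(24035)) ≈ 7.3102 + 10.604*I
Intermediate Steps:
K = 21/8 (K = 3*(1/2) + 9*(1/8) = 3/2 + 9/8 = 21/8 ≈ 2.6250)
f(S, D) = 21/4 (f(S, D) = 2*(21/8) = 21/4)
sqrt(sqrt(-24077 + f(2, -18)*8) + n(-150)) = sqrt(sqrt(-24077 + (21/4)*8) - 59) = sqrt(sqrt(-24077 + 42) - 59) = sqrt(sqrt(-24035) - 59) = sqrt(I*sqrt(24035) - 59) = sqrt(-59 + I*sqrt(24035))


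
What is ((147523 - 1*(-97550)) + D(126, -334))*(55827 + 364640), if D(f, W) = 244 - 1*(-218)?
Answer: 103239364845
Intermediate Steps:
D(f, W) = 462 (D(f, W) = 244 + 218 = 462)
((147523 - 1*(-97550)) + D(126, -334))*(55827 + 364640) = ((147523 - 1*(-97550)) + 462)*(55827 + 364640) = ((147523 + 97550) + 462)*420467 = (245073 + 462)*420467 = 245535*420467 = 103239364845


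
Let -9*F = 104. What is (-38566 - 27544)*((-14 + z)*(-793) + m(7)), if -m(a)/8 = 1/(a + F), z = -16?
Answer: -64487792820/41 ≈ -1.5729e+9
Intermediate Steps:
F = -104/9 (F = -⅑*104 = -104/9 ≈ -11.556)
m(a) = -8/(-104/9 + a) (m(a) = -8/(a - 104/9) = -8/(-104/9 + a))
(-38566 - 27544)*((-14 + z)*(-793) + m(7)) = (-38566 - 27544)*((-14 - 16)*(-793) - 72/(-104 + 9*7)) = -66110*(-30*(-793) - 72/(-104 + 63)) = -66110*(23790 - 72/(-41)) = -66110*(23790 - 72*(-1/41)) = -66110*(23790 + 72/41) = -66110*975462/41 = -64487792820/41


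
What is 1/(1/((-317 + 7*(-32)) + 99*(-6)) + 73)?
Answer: 1135/82854 ≈ 0.013699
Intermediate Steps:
1/(1/((-317 + 7*(-32)) + 99*(-6)) + 73) = 1/(1/((-317 - 224) - 594) + 73) = 1/(1/(-541 - 594) + 73) = 1/(1/(-1135) + 73) = 1/(-1/1135 + 73) = 1/(82854/1135) = 1135/82854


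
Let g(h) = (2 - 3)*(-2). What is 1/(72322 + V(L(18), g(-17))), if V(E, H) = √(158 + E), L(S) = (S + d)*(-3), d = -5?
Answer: 72322/5230471565 - √119/5230471565 ≈ 1.3825e-5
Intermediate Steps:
L(S) = 15 - 3*S (L(S) = (S - 5)*(-3) = (-5 + S)*(-3) = 15 - 3*S)
g(h) = 2 (g(h) = -1*(-2) = 2)
1/(72322 + V(L(18), g(-17))) = 1/(72322 + √(158 + (15 - 3*18))) = 1/(72322 + √(158 + (15 - 54))) = 1/(72322 + √(158 - 39)) = 1/(72322 + √119)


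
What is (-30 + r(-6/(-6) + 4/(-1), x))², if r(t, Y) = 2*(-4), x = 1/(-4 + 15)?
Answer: 1444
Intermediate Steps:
x = 1/11 ≈ 0.090909
r(t, Y) = -8
(-30 + r(-6/(-6) + 4/(-1), x))² = (-30 - 8)² = (-38)² = 1444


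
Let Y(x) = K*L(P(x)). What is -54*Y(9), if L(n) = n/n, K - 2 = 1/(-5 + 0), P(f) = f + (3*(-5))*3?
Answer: -486/5 ≈ -97.200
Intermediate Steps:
P(f) = -45 + f (P(f) = f - 15*3 = f - 45 = -45 + f)
K = 9/5 (K = 2 + 1/(-5 + 0) = 2 + 1/(-5) = 2 - 1/5 = 9/5 ≈ 1.8000)
L(n) = 1
Y(x) = 9/5 (Y(x) = (9/5)*1 = 9/5)
-54*Y(9) = -54*9/5 = -486/5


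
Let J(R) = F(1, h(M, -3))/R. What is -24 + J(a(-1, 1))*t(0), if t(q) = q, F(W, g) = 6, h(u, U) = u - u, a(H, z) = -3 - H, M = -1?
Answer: -24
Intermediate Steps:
h(u, U) = 0
J(R) = 6/R
-24 + J(a(-1, 1))*t(0) = -24 + (6/(-3 - 1*(-1)))*0 = -24 + (6/(-3 + 1))*0 = -24 + (6/(-2))*0 = -24 + (6*(-½))*0 = -24 - 3*0 = -24 + 0 = -24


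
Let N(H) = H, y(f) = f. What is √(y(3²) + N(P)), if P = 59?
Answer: 2*√17 ≈ 8.2462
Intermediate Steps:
√(y(3²) + N(P)) = √(3² + 59) = √(9 + 59) = √68 = 2*√17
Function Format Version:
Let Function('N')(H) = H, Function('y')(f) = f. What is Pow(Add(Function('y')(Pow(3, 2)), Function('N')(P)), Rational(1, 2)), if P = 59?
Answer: Mul(2, Pow(17, Rational(1, 2))) ≈ 8.2462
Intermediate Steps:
Pow(Add(Function('y')(Pow(3, 2)), Function('N')(P)), Rational(1, 2)) = Pow(Add(Pow(3, 2), 59), Rational(1, 2)) = Pow(Add(9, 59), Rational(1, 2)) = Pow(68, Rational(1, 2)) = Mul(2, Pow(17, Rational(1, 2)))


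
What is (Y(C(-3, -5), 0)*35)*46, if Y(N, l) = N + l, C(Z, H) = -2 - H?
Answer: 4830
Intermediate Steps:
(Y(C(-3, -5), 0)*35)*46 = (((-2 - 1*(-5)) + 0)*35)*46 = (((-2 + 5) + 0)*35)*46 = ((3 + 0)*35)*46 = (3*35)*46 = 105*46 = 4830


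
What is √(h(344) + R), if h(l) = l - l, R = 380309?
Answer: √380309 ≈ 616.69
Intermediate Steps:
h(l) = 0
√(h(344) + R) = √(0 + 380309) = √380309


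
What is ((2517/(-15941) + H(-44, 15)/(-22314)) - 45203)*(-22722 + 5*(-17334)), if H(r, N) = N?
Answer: 349409029589400/70661 ≈ 4.9449e+9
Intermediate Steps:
((2517/(-15941) + H(-44, 15)/(-22314)) - 45203)*(-22722 + 5*(-17334)) = ((2517/(-15941) + 15/(-22314)) - 45203)*(-22722 + 5*(-17334)) = ((2517*(-1/15941) + 15*(-1/22314)) - 45203)*(-22722 - 86670) = ((-3/19 - 5/7438) - 45203)*(-109392) = (-22409/141322 - 45203)*(-109392) = -6388200775/141322*(-109392) = 349409029589400/70661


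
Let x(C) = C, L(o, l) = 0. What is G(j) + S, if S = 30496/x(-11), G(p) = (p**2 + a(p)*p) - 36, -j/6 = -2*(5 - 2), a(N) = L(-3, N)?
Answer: -16636/11 ≈ -1512.4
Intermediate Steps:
a(N) = 0
j = 36 (j = -(-12)*(5 - 2) = -(-12)*3 = -6*(-6) = 36)
G(p) = -36 + p**2 (G(p) = (p**2 + 0*p) - 36 = (p**2 + 0) - 36 = p**2 - 36 = -36 + p**2)
S = -30496/11 (S = 30496/(-11) = 30496*(-1/11) = -30496/11 ≈ -2772.4)
G(j) + S = (-36 + 36**2) - 30496/11 = (-36 + 1296) - 30496/11 = 1260 - 30496/11 = -16636/11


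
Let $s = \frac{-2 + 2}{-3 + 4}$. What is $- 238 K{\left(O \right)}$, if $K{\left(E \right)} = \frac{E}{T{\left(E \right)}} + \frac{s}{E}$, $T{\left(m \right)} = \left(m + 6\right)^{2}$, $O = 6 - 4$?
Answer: $- \frac{119}{16} \approx -7.4375$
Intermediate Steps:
$O = 2$
$s = 0$ ($s = \frac{0}{1} = 0 \cdot 1 = 0$)
$T{\left(m \right)} = \left(6 + m\right)^{2}$
$K{\left(E \right)} = \frac{E}{\left(6 + E\right)^{2}}$ ($K{\left(E \right)} = \frac{E}{\left(6 + E\right)^{2}} + \frac{0}{E} = \frac{E}{\left(6 + E\right)^{2}} + 0 = \frac{E}{\left(6 + E\right)^{2}}$)
$- 238 K{\left(O \right)} = - 238 \frac{2}{\left(6 + 2\right)^{2}} = - 238 \cdot \frac{2}{64} = - 238 \cdot 2 \cdot \frac{1}{64} = \left(-238\right) \frac{1}{32} = - \frac{119}{16}$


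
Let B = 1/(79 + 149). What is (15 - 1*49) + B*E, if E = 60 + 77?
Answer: -7615/228 ≈ -33.399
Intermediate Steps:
B = 1/228 ≈ 0.0043860
E = 137
(15 - 1*49) + B*E = (15 - 1*49) + (1/228)*137 = (15 - 49) + 137/228 = -34 + 137/228 = -7615/228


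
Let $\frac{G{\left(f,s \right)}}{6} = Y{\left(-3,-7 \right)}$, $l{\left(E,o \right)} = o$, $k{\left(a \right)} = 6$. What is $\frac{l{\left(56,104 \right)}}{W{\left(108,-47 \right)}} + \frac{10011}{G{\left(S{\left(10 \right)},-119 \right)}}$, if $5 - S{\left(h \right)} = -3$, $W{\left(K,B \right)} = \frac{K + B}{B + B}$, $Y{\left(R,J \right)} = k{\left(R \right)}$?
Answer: $\frac{86245}{732} \approx 117.82$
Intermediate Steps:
$Y{\left(R,J \right)} = 6$
$W{\left(K,B \right)} = \frac{B + K}{2 B}$
$S{\left(h \right)} = 8$ ($S{\left(h \right)} = 5 - -3 = 5 + 3 = 8$)
$G{\left(f,s \right)} = 36$ ($G{\left(f,s \right)} = 6 \cdot 6 = 36$)
$\frac{l{\left(56,104 \right)}}{W{\left(108,-47 \right)}} + \frac{10011}{G{\left(S{\left(10 \right)},-119 \right)}} = \frac{104}{\frac{1}{2} \frac{1}{-47} \left(-47 + 108\right)} + \frac{10011}{36} = \frac{104}{\frac{1}{2} \left(- \frac{1}{47}\right) 61} + 10011 \cdot \frac{1}{36} = \frac{104}{- \frac{61}{94}} + \frac{3337}{12} = 104 \left(- \frac{94}{61}\right) + \frac{3337}{12} = - \frac{9776}{61} + \frac{3337}{12} = \frac{86245}{732}$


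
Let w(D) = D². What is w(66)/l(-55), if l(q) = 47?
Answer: 4356/47 ≈ 92.681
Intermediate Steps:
w(66)/l(-55) = 66²/47 = 4356*(1/47) = 4356/47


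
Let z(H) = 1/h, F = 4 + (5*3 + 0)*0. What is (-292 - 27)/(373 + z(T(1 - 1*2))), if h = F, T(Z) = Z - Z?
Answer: -1276/1493 ≈ -0.85466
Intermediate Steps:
T(Z) = 0
F = 4 (F = 4 + (15 + 0)*0 = 4 + 15*0 = 4 + 0 = 4)
h = 4
z(H) = 1/4
(-292 - 27)/(373 + z(T(1 - 1*2))) = (-292 - 27)/(373 + 1/4) = -319/1493/4 = -319*4/1493 = -1276/1493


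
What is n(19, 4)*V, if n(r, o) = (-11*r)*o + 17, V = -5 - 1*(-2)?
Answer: 2457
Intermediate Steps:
V = -3 (V = -5 + 2 = -3)
n(r, o) = 17 - 11*o*r (n(r, o) = -11*o*r + 17 = 17 - 11*o*r)
n(19, 4)*V = (17 - 11*4*19)*(-3) = (17 - 836)*(-3) = -819*(-3) = 2457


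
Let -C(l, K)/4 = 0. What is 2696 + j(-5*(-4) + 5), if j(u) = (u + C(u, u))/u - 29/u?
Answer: 67396/25 ≈ 2695.8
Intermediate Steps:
C(l, K) = 0 (C(l, K) = -4*0 = 0)
j(u) = 1 - 29/u (j(u) = (u + 0)/u - 29/u = u/u - 29/u = 1 - 29/u)
2696 + j(-5*(-4) + 5) = 2696 + (-29 + (-5*(-4) + 5))/(-5*(-4) + 5) = 2696 + (-29 + (20 + 5))/(20 + 5) = 2696 + (-29 + 25)/25 = 2696 + (1/25)*(-4) = 2696 - 4/25 = 67396/25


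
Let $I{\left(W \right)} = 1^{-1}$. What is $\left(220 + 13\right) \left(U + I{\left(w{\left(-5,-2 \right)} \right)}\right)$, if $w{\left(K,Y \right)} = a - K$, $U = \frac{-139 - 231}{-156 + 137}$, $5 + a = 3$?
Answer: $\frac{90637}{19} \approx 4770.4$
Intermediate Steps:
$a = -2$ ($a = -5 + 3 = -2$)
$U = \frac{370}{19}$ ($U = - \frac{370}{-19} = \left(-370\right) \left(- \frac{1}{19}\right) = \frac{370}{19} \approx 19.474$)
$w{\left(K,Y \right)} = -2 - K$
$I{\left(W \right)} = 1$
$\left(220 + 13\right) \left(U + I{\left(w{\left(-5,-2 \right)} \right)}\right) = \left(220 + 13\right) \left(\frac{370}{19} + 1\right) = 233 \cdot \frac{389}{19} = \frac{90637}{19}$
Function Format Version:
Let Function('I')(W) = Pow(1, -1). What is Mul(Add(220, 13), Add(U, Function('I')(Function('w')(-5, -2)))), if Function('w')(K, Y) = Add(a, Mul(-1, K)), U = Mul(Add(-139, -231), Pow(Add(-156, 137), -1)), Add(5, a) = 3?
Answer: Rational(90637, 19) ≈ 4770.4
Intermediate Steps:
a = -2 (a = Add(-5, 3) = -2)
U = Rational(370, 19) (U = Mul(-370, Pow(-19, -1)) = Mul(-370, Rational(-1, 19)) = Rational(370, 19) ≈ 19.474)
Function('w')(K, Y) = Add(-2, Mul(-1, K))
Function('I')(W) = 1
Mul(Add(220, 13), Add(U, Function('I')(Function('w')(-5, -2)))) = Mul(Add(220, 13), Add(Rational(370, 19), 1)) = Mul(233, Rational(389, 19)) = Rational(90637, 19)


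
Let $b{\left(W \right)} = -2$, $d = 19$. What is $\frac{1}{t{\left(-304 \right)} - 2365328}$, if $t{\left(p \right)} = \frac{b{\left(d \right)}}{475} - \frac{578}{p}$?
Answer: $- \frac{3800}{8988239191} \approx -4.2277 \cdot 10^{-7}$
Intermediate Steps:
$t{\left(p \right)} = - \frac{2}{475} - \frac{578}{p}$
$\frac{1}{t{\left(-304 \right)} - 2365328} = \frac{1}{\left(- \frac{2}{475} - \frac{578}{-304}\right) - 2365328} = \frac{1}{\left(- \frac{2}{475} - - \frac{289}{152}\right) - 2365328} = \frac{1}{\left(- \frac{2}{475} + \frac{289}{152}\right) - 2365328} = \frac{1}{\frac{7209}{3800} - 2365328} = \frac{1}{- \frac{8988239191}{3800}} = - \frac{3800}{8988239191}$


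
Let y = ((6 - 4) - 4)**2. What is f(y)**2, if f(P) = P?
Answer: 16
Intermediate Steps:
y = 4 (y = (2 - 4)**2 = (-2)**2 = 4)
f(y)**2 = 4**2 = 16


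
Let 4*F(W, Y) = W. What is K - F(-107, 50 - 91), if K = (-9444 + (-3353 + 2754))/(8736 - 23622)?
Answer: 816487/29772 ≈ 27.425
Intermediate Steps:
F(W, Y) = W/4
K = 10043/14886 (K = (-9444 - 599)/(-14886) = -10043*(-1/14886) = 10043/14886 ≈ 0.67466)
K - F(-107, 50 - 91) = 10043/14886 - (-107)/4 = 10043/14886 - 1*(-107/4) = 10043/14886 + 107/4 = 816487/29772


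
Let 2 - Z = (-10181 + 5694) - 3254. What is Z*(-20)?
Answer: -154860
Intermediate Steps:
Z = 7743 (Z = 2 - ((-10181 + 5694) - 3254) = 2 - (-4487 - 3254) = 2 - 1*(-7741) = 2 + 7741 = 7743)
Z*(-20) = 7743*(-20) = -154860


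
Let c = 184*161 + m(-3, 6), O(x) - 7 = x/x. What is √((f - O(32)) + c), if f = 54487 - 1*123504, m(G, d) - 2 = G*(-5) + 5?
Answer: I*√39379 ≈ 198.44*I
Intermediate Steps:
O(x) = 8 (O(x) = 7 + x/x = 7 + 1 = 8)
m(G, d) = 7 - 5*G (m(G, d) = 2 + (G*(-5) + 5) = 2 + (-5*G + 5) = 2 + (5 - 5*G) = 7 - 5*G)
c = 29646 (c = 184*161 + (7 - 5*(-3)) = 29624 + (7 + 15) = 29624 + 22 = 29646)
f = -69017 (f = 54487 - 123504 = -69017)
√((f - O(32)) + c) = √((-69017 - 1*8) + 29646) = √((-69017 - 8) + 29646) = √(-69025 + 29646) = √(-39379) = I*√39379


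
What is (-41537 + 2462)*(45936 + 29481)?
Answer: -2946919275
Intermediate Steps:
(-41537 + 2462)*(45936 + 29481) = -39075*75417 = -2946919275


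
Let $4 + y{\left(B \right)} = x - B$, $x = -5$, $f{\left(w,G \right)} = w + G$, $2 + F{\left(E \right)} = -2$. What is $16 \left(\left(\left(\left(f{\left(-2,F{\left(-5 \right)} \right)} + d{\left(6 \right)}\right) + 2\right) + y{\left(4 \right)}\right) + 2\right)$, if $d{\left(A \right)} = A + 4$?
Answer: $-80$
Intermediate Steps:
$F{\left(E \right)} = -4$ ($F{\left(E \right)} = -2 - 2 = -4$)
$f{\left(w,G \right)} = G + w$
$d{\left(A \right)} = 4 + A$
$y{\left(B \right)} = -9 - B$ ($y{\left(B \right)} = -4 - \left(5 + B\right) = -9 - B$)
$16 \left(\left(\left(\left(f{\left(-2,F{\left(-5 \right)} \right)} + d{\left(6 \right)}\right) + 2\right) + y{\left(4 \right)}\right) + 2\right) = 16 \left(\left(\left(\left(\left(-4 - 2\right) + \left(4 + 6\right)\right) + 2\right) - 13\right) + 2\right) = 16 \left(\left(\left(\left(-6 + 10\right) + 2\right) - 13\right) + 2\right) = 16 \left(\left(\left(4 + 2\right) - 13\right) + 2\right) = 16 \left(\left(6 - 13\right) + 2\right) = 16 \left(-7 + 2\right) = 16 \left(-5\right) = -80$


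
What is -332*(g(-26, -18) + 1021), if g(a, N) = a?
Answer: -330340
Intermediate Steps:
-332*(g(-26, -18) + 1021) = -332*(-26 + 1021) = -332*995 = -330340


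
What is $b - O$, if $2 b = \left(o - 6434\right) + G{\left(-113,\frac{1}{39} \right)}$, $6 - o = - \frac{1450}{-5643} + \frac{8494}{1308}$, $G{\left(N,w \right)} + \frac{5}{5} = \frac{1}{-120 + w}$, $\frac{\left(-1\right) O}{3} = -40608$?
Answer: $- \frac{1439478152980081}{11511968292} \approx -1.2504 \cdot 10^{5}$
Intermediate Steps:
$O = 121824$ ($O = \left(-3\right) \left(-40608\right) = 121824$)
$G{\left(N,w \right)} = -1 + \frac{1}{-120 + w}$
$o = - \frac{923663}{1230174}$ ($o = 6 - \left(- \frac{1450}{-5643} + \frac{8494}{1308}\right) = 6 - \left(\left(-1450\right) \left(- \frac{1}{5643}\right) + 8494 \cdot \frac{1}{1308}\right) = 6 - \left(\frac{1450}{5643} + \frac{4247}{654}\right) = 6 - \frac{8304707}{1230174} = - \frac{923663}{1230174} \approx -0.75084$)
$b = - \frac{37044127775473}{11511968292}$ ($b = \frac{\left(- \frac{923663}{1230174} - 6434\right) + \frac{121 - \frac{1}{39}}{-120 + \frac{1}{39}}}{2} = \frac{- \frac{7915863179}{1230174} + \frac{121 - \frac{1}{39}}{-120 + \frac{1}{39}}}{2} = \frac{- \frac{7915863179}{1230174} + \frac{121 - \frac{1}{39}}{- \frac{4679}{39}}}{2} = \frac{- \frac{7915863179}{1230174} - \frac{4718}{4679}}{2} = \frac{1}{2} \left(- \frac{37044127775473}{5755984146}\right) = - \frac{37044127775473}{11511968292} \approx -3217.9$)
$b - O = - \frac{37044127775473}{11511968292} - 121824 = - \frac{1439478152980081}{11511968292}$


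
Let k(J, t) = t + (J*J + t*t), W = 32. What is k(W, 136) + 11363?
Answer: 31019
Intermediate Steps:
k(J, t) = t + J**2 + t**2 (k(J, t) = t + (J**2 + t**2) = t + J**2 + t**2)
k(W, 136) + 11363 = (136 + 32**2 + 136**2) + 11363 = (136 + 1024 + 18496) + 11363 = 19656 + 11363 = 31019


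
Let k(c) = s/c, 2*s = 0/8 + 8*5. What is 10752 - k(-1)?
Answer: 10772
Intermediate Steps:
s = 20 (s = (0/8 + 8*5)/2 = (0*(⅛) + 40)/2 = (0 + 40)/2 = (½)*40 = 20)
k(c) = 20/c
10752 - k(-1) = 10752 - 20/(-1) = 10752 - 20*(-1) = 10752 - 1*(-20) = 10752 + 20 = 10772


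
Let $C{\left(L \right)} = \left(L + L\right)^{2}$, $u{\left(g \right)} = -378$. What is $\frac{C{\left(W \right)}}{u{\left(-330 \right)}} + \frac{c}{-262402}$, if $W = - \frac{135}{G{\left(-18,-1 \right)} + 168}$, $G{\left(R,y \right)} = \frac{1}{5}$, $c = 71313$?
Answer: $- \frac{7386211779}{26513135566} \approx -0.27859$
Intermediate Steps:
$G{\left(R,y \right)} = \frac{1}{5}$
$W = - \frac{675}{841}$ ($W = - \frac{135}{\frac{1}{5} + 168} = - \frac{135}{\frac{841}{5}} = \left(-135\right) \frac{5}{841} = - \frac{675}{841} \approx -0.80262$)
$C{\left(L \right)} = 4 L^{2}$ ($C{\left(L \right)} = \left(2 L\right)^{2} = 4 L^{2}$)
$\frac{C{\left(W \right)}}{u{\left(-330 \right)}} + \frac{c}{-262402} = \frac{4 \left(- \frac{675}{841}\right)^{2}}{-378} + \frac{71313}{-262402} = 4 \cdot \frac{455625}{707281} \left(- \frac{1}{378}\right) + 71313 \left(- \frac{1}{262402}\right) = \frac{1822500}{707281} \left(- \frac{1}{378}\right) - \frac{71313}{262402} = - \frac{33750}{4950967} - \frac{71313}{262402} = - \frac{7386211779}{26513135566}$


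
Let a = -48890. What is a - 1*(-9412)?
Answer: -39478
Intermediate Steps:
a - 1*(-9412) = -48890 - 1*(-9412) = -48890 + 9412 = -39478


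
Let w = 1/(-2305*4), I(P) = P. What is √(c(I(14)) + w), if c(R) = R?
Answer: √297527095/4610 ≈ 3.7416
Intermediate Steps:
w = -1/9220 (w = 1/(-9220) = -1/9220 ≈ -0.00010846)
√(c(I(14)) + w) = √(14 - 1/9220) = √(129079/9220) = √297527095/4610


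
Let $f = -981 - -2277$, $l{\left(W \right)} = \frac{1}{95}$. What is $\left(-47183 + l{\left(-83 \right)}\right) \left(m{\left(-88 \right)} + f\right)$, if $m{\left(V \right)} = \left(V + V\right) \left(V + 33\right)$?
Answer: $- \frac{49198646784}{95} \approx -5.1788 \cdot 10^{8}$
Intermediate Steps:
$l{\left(W \right)} = \frac{1}{95}$
$f = 1296$ ($f = -981 + 2277 = 1296$)
$m{\left(V \right)} = 2 V \left(33 + V\right)$
$\left(-47183 + l{\left(-83 \right)}\right) \left(m{\left(-88 \right)} + f\right) = \left(-47183 + \frac{1}{95}\right) \left(2 \left(-88\right) \left(33 - 88\right) + 1296\right) = - \frac{4482384 \left(2 \left(-88\right) \left(-55\right) + 1296\right)}{95} = - \frac{4482384 \left(9680 + 1296\right)}{95} = \left(- \frac{4482384}{95}\right) 10976 = - \frac{49198646784}{95}$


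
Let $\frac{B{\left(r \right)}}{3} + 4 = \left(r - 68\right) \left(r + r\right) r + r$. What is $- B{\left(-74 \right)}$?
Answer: $4665786$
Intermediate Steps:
$B{\left(r \right)} = -12 + 3 r + 6 r^{2} \left(-68 + r\right)$ ($B{\left(r \right)} = -12 + 3 \left(\left(r - 68\right) \left(r + r\right) r + r\right) = -12 + 3 \left(\left(-68 + r\right) 2 r r + r\right) = -12 + 3 \left(2 r \left(-68 + r\right) r + r\right) = -12 + 3 \left(2 r^{2} \left(-68 + r\right) + r\right) = -12 + 3 \left(r + 2 r^{2} \left(-68 + r\right)\right) = -12 + \left(3 r + 6 r^{2} \left(-68 + r\right)\right) = -12 + 3 r + 6 r^{2} \left(-68 + r\right)$)
$- B{\left(-74 \right)} = - (-12 - 408 \left(-74\right)^{2} + 3 \left(-74\right) + 6 \left(-74\right)^{3}) = - (-12 - 2234208 - 222 + 6 \left(-405224\right)) = - (-12 - 2234208 - 222 - 2431344) = \left(-1\right) \left(-4665786\right) = 4665786$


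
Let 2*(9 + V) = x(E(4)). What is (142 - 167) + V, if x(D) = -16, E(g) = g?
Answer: -42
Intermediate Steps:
V = -17 (V = -9 + (½)*(-16) = -9 - 8 = -17)
(142 - 167) + V = (142 - 167) - 17 = -25 - 17 = -42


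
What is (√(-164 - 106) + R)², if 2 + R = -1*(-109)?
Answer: 11179 + 642*I*√30 ≈ 11179.0 + 3516.4*I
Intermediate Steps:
R = 107 (R = -2 - 1*(-109) = -2 + 109 = 107)
(√(-164 - 106) + R)² = (√(-164 - 106) + 107)² = (√(-270) + 107)² = (3*I*√30 + 107)² = (107 + 3*I*√30)²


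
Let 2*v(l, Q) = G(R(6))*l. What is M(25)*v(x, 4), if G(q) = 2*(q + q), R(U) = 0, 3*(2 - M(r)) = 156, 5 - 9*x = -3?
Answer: 0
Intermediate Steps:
x = 8/9 (x = 5/9 - ⅑*(-3) = 5/9 + ⅓ = 8/9 ≈ 0.88889)
M(r) = -50 (M(r) = 2 - ⅓*156 = 2 - 52 = -50)
G(q) = 4*q (G(q) = 2*(2*q) = 4*q)
v(l, Q) = 0 (v(l, Q) = ((4*0)*l)/2 = (0*l)/2 = (½)*0 = 0)
M(25)*v(x, 4) = -50*0 = 0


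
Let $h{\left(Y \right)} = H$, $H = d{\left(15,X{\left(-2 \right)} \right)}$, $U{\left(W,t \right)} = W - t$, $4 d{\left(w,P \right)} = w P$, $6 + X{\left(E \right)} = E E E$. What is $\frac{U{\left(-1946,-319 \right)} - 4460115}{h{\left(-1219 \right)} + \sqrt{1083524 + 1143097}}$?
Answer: $- \frac{312321940}{2965153} - \frac{17846968 \sqrt{2226621}}{8895459} \approx -3099.1$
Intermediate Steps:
$X{\left(E \right)} = -6 + E^{3}$ ($X{\left(E \right)} = -6 + E E E = -6 + E^{2} E = -6 + E^{3}$)
$d{\left(w,P \right)} = \frac{P w}{4}$ ($d{\left(w,P \right)} = \frac{w P}{4} = \frac{P w}{4}$)
$H = - \frac{105}{2}$ ($H = \frac{1}{4} \left(-6 + \left(-2\right)^{3}\right) 15 = \frac{1}{4} \left(-6 - 8\right) 15 = \frac{1}{4} \left(-14\right) 15 = - \frac{105}{2} \approx -52.5$)
$h{\left(Y \right)} = - \frac{105}{2}$
$\frac{U{\left(-1946,-319 \right)} - 4460115}{h{\left(-1219 \right)} + \sqrt{1083524 + 1143097}} = \frac{\left(-1946 - -319\right) - 4460115}{- \frac{105}{2} + \sqrt{1083524 + 1143097}} = \frac{\left(-1946 + 319\right) - 4460115}{- \frac{105}{2} + \sqrt{2226621}} = \frac{-1627 - 4460115}{- \frac{105}{2} + \sqrt{2226621}} = - \frac{4461742}{- \frac{105}{2} + \sqrt{2226621}}$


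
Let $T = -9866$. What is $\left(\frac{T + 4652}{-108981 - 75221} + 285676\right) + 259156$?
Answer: $\frac{50179574639}{92101} \approx 5.4483 \cdot 10^{5}$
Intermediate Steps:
$\left(\frac{T + 4652}{-108981 - 75221} + 285676\right) + 259156 = \left(\frac{-9866 + 4652}{-108981 - 75221} + 285676\right) + 259156 = \left(- \frac{5214}{-184202} + 285676\right) + 259156 = \left(\left(-5214\right) \left(- \frac{1}{184202}\right) + 285676\right) + 259156 = \left(\frac{2607}{92101} + 285676\right) + 259156 = \frac{26311047883}{92101} + 259156 = \frac{50179574639}{92101}$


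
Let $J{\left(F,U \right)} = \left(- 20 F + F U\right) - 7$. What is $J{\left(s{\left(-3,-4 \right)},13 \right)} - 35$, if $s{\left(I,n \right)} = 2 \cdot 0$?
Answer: $-42$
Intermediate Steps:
$s{\left(I,n \right)} = 0$
$J{\left(F,U \right)} = -7 - 20 F + F U$
$J{\left(s{\left(-3,-4 \right)},13 \right)} - 35 = \left(-7 - 0 + 0 \cdot 13\right) - 35 = \left(-7 + 0 + 0\right) - 35 = -7 - 35 = -42$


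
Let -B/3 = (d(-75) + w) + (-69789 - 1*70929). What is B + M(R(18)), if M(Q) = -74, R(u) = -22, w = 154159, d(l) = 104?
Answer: -40709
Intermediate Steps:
B = -40635 (B = -3*((104 + 154159) + (-69789 - 1*70929)) = -3*(154263 + (-69789 - 70929)) = -3*(154263 - 140718) = -3*13545 = -40635)
B + M(R(18)) = -40635 - 74 = -40709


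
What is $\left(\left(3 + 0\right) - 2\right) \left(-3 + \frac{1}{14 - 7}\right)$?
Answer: $- \frac{20}{7} \approx -2.8571$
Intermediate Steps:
$\left(\left(3 + 0\right) - 2\right) \left(-3 + \frac{1}{14 - 7}\right) = \left(3 - 2\right) \left(-3 + \frac{1}{7}\right) = 1 \left(-3 + \frac{1}{7}\right) = 1 \left(- \frac{20}{7}\right) = - \frac{20}{7}$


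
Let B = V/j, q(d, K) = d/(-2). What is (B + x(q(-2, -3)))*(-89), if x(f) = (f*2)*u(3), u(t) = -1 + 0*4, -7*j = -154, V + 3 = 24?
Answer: 2047/22 ≈ 93.045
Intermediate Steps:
V = 21 (V = -3 + 24 = 21)
q(d, K) = -d/2 (q(d, K) = d*(-1/2) = -d/2)
j = 22 (j = -1/7*(-154) = 22)
u(t) = -1 (u(t) = -1 + 0 = -1)
x(f) = -2*f (x(f) = (f*2)*(-1) = (2*f)*(-1) = -2*f)
B = 21/22 ≈ 0.95455
(B + x(q(-2, -3)))*(-89) = (21/22 - (-1)*(-2))*(-89) = (21/22 - 2*1)*(-89) = (21/22 - 2)*(-89) = -23/22*(-89) = 2047/22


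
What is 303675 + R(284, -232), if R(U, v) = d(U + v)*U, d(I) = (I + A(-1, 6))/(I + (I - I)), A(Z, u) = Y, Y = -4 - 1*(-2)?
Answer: 3951325/13 ≈ 3.0395e+5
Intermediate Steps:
Y = -2 (Y = -4 + 2 = -2)
A(Z, u) = -2
d(I) = (-2 + I)/I (d(I) = (I - 2)/(I + (I - I)) = (-2 + I)/(I + 0) = (-2 + I)/I)
R(U, v) = U*(-2 + U + v)/(U + v) (R(U, v) = ((-2 + (U + v))/(U + v))*U = ((-2 + U + v)/(U + v))*U = U*(-2 + U + v)/(U + v))
303675 + R(284, -232) = 303675 + 284*(-2 + 284 - 232)/(284 - 232) = 303675 + 284*50/52 = 303675 + 284*(1/52)*50 = 303675 + 3550/13 = 3951325/13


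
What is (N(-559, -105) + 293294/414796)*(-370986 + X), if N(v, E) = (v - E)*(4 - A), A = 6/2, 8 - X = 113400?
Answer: 22768683166505/103699 ≈ 2.1957e+8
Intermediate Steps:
X = -113392 (X = 8 - 1*113400 = 8 - 113400 = -113392)
A = 3 (A = 6*(½) = 3)
N(v, E) = v - E (N(v, E) = (v - E)*(4 - 1*3) = (v - E)*(4 - 3) = (v - E)*1 = v - E)
(N(-559, -105) + 293294/414796)*(-370986 + X) = ((-559 - 1*(-105)) + 293294/414796)*(-370986 - 113392) = ((-559 + 105) + 293294*(1/414796))*(-484378) = (-454 + 146647/207398)*(-484378) = -94012045/207398*(-484378) = 22768683166505/103699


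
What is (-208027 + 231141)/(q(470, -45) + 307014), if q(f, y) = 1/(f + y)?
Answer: 9823450/130480951 ≈ 0.075287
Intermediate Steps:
(-208027 + 231141)/(q(470, -45) + 307014) = (-208027 + 231141)/(1/(470 - 45) + 307014) = 23114/(1/425 + 307014) = 23114/(130480951/425) = 23114*(425/130480951) = 9823450/130480951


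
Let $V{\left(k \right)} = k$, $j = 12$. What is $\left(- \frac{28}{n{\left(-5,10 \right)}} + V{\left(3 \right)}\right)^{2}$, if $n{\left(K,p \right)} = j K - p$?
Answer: $\frac{289}{25} \approx 11.56$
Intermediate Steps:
$n{\left(K,p \right)} = - p + 12 K$ ($n{\left(K,p \right)} = 12 K - p = - p + 12 K$)
$\left(- \frac{28}{n{\left(-5,10 \right)}} + V{\left(3 \right)}\right)^{2} = \left(- \frac{28}{\left(-1\right) 10 + 12 \left(-5\right)} + 3\right)^{2} = \left(- \frac{28}{-10 - 60} + 3\right)^{2} = \left(- \frac{28}{-70} + 3\right)^{2} = \left(\left(-28\right) \left(- \frac{1}{70}\right) + 3\right)^{2} = \left(\frac{2}{5} + 3\right)^{2} = \left(\frac{17}{5}\right)^{2} = \frac{289}{25}$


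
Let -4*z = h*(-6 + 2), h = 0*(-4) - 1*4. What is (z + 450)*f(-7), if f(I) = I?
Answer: -3122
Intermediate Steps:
h = -4 (h = 0 - 4 = -4)
z = -4 (z = -(-1)*(-6 + 2) = -(-1)*(-4) = -¼*16 = -4)
(z + 450)*f(-7) = (-4 + 450)*(-7) = 446*(-7) = -3122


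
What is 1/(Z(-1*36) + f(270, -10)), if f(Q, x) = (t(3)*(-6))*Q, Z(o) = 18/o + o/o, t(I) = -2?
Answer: 2/6481 ≈ 0.00030859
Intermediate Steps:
Z(o) = 1 + 18/o (Z(o) = 18/o + 1 = 1 + 18/o)
f(Q, x) = 12*Q (f(Q, x) = (-2*(-6))*Q = 12*Q)
1/(Z(-1*36) + f(270, -10)) = 1/((18 - 1*36)/((-1*36)) + 12*270) = 1/((18 - 36)/(-36) + 3240) = 1/(-1/36*(-18) + 3240) = 1/(½ + 3240) = 1/(6481/2) = 2/6481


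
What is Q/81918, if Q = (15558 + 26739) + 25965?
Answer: 11377/13653 ≈ 0.83330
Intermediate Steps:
Q = 68262 (Q = 42297 + 25965 = 68262)
Q/81918 = 68262/81918 = 68262*(1/81918) = 11377/13653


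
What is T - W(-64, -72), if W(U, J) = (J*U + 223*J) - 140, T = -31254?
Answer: -19666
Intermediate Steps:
W(U, J) = -140 + 223*J + J*U (W(U, J) = (223*J + J*U) - 140 = -140 + 223*J + J*U)
T - W(-64, -72) = -31254 - (-140 + 223*(-72) - 72*(-64)) = -31254 - (-140 - 16056 + 4608) = -31254 - 1*(-11588) = -31254 + 11588 = -19666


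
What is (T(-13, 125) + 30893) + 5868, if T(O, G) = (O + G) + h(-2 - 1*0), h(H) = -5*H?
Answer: 36883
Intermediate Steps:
T(O, G) = 10 + G + O (T(O, G) = (O + G) - 5*(-2 - 1*0) = (G + O) - 5*(-2 + 0) = (G + O) - 5*(-2) = (G + O) + 10 = 10 + G + O)
(T(-13, 125) + 30893) + 5868 = ((10 + 125 - 13) + 30893) + 5868 = (122 + 30893) + 5868 = 31015 + 5868 = 36883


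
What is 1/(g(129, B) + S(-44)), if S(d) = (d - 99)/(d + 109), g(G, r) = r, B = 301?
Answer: 5/1494 ≈ 0.0033467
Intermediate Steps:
S(d) = (-99 + d)/(109 + d)
1/(g(129, B) + S(-44)) = 1/(301 + (-99 - 44)/(109 - 44)) = 1/(301 - 143/65) = 1/(301 + (1/65)*(-143)) = 1/(301 - 11/5) = 1/(1494/5) = 5/1494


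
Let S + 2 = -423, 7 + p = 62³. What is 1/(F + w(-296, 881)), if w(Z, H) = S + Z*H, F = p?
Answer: -1/22880 ≈ -4.3706e-5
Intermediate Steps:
p = 238321 (p = -7 + 62³ = -7 + 238328 = 238321)
S = -425 (S = -2 - 423 = -425)
F = 238321
w(Z, H) = -425 + H*Z (w(Z, H) = -425 + Z*H = -425 + H*Z)
1/(F + w(-296, 881)) = 1/(238321 + (-425 + 881*(-296))) = 1/(238321 + (-425 - 260776)) = 1/(238321 - 261201) = 1/(-22880) = -1/22880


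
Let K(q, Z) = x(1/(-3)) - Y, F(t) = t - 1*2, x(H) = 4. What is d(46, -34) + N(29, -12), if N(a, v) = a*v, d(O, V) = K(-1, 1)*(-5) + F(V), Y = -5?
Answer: -429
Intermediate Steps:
F(t) = -2 + t (F(t) = t - 2 = -2 + t)
K(q, Z) = 9 (K(q, Z) = 4 - 1*(-5) = 4 + 5 = 9)
d(O, V) = -47 + V (d(O, V) = 9*(-5) + (-2 + V) = -45 + (-2 + V) = -47 + V)
d(46, -34) + N(29, -12) = (-47 - 34) + 29*(-12) = -81 - 348 = -429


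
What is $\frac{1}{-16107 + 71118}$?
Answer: $\frac{1}{55011} \approx 1.8178 \cdot 10^{-5}$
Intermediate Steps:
$\frac{1}{-16107 + 71118} = \frac{1}{55011}$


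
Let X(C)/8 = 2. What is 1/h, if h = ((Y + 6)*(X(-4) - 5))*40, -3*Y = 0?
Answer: 1/2640 ≈ 0.00037879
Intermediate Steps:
Y = 0 (Y = -⅓*0 = 0)
X(C) = 16 (X(C) = 8*2 = 16)
h = 2640 (h = ((0 + 6)*(16 - 5))*40 = (6*11)*40 = 66*40 = 2640)
1/h = 1/2640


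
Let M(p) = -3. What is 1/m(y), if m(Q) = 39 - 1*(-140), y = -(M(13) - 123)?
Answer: 1/179 ≈ 0.0055866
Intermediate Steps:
y = 126 (y = -(-3 - 123) = -1*(-126) = 126)
m(Q) = 179 (m(Q) = 39 + 140 = 179)
1/m(y) = 1/179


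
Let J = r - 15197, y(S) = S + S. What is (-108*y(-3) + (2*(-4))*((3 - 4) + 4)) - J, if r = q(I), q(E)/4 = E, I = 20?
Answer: 15741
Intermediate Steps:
q(E) = 4*E
r = 80 (r = 4*20 = 80)
y(S) = 2*S
J = -15117 (J = 80 - 15197 = -15117)
(-108*y(-3) + (2*(-4))*((3 - 4) + 4)) - J = (-216*(-3) + (2*(-4))*((3 - 4) + 4)) - 1*(-15117) = (-108*(-6) - 8*(-1 + 4)) + 15117 = (648 - 8*3) + 15117 = (648 - 24) + 15117 = 624 + 15117 = 15741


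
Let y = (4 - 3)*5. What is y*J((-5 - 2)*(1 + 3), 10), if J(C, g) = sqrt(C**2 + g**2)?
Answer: 10*sqrt(221) ≈ 148.66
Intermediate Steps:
y = 5 (y = 1*5 = 5)
y*J((-5 - 2)*(1 + 3), 10) = 5*sqrt(((-5 - 2)*(1 + 3))**2 + 10**2) = 5*sqrt((-7*4)**2 + 100) = 5*sqrt((-28)**2 + 100) = 5*sqrt(784 + 100) = 5*sqrt(884) = 5*(2*sqrt(221)) = 10*sqrt(221)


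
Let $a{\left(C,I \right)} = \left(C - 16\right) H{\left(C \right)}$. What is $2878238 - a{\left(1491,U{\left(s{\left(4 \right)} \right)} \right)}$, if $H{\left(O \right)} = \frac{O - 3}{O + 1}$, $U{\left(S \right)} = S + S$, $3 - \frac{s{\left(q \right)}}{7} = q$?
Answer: $\frac{1073034074}{373} \approx 2.8768 \cdot 10^{6}$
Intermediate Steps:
$s{\left(q \right)} = 21 - 7 q$
$U{\left(S \right)} = 2 S$
$H{\left(O \right)} = \frac{-3 + O}{1 + O}$
$a{\left(C,I \right)} = \frac{\left(-16 + C\right) \left(-3 + C\right)}{1 + C}$ ($a{\left(C,I \right)} = \left(C - 16\right) \frac{-3 + C}{1 + C} = \left(-16 + C\right) \frac{-3 + C}{1 + C} = \frac{\left(-16 + C\right) \left(-3 + C\right)}{1 + C}$)
$2878238 - a{\left(1491,U{\left(s{\left(4 \right)} \right)} \right)} = 2878238 - \frac{\left(-16 + 1491\right) \left(-3 + 1491\right)}{1 + 1491} = 2878238 - \frac{1}{1492} \cdot 1475 \cdot 1488 = 2878238 - \frac{548700}{373} = \frac{1073034074}{373}$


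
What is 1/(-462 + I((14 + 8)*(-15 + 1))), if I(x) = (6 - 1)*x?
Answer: -1/2002 ≈ -0.00049950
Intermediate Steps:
I(x) = 5*x
1/(-462 + I((14 + 8)*(-15 + 1))) = 1/(-462 + 5*((14 + 8)*(-15 + 1))) = 1/(-462 + 5*(22*(-14))) = 1/(-462 + 5*(-308)) = 1/(-462 - 1540) = 1/(-2002) = -1/2002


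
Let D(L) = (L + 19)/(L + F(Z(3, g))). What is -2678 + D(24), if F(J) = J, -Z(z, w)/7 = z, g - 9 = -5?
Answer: -7991/3 ≈ -2663.7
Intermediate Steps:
g = 4 (g = 9 - 5 = 4)
Z(z, w) = -7*z
D(L) = (19 + L)/(-21 + L) (D(L) = (L + 19)/(L - 7*3) = (19 + L)/(L - 21) = (19 + L)/(-21 + L))
-2678 + D(24) = -2678 + (19 + 24)/(-21 + 24) = -2678 + 43/3 = -7991/3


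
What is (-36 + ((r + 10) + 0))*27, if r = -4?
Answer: -810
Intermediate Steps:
(-36 + ((r + 10) + 0))*27 = (-36 + ((-4 + 10) + 0))*27 = (-36 + (6 + 0))*27 = (-36 + 6)*27 = -30*27 = -810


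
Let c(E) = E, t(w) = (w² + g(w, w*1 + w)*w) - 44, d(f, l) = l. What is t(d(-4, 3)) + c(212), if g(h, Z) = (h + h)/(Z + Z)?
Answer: 357/2 ≈ 178.50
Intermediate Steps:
g(h, Z) = h/Z (g(h, Z) = (2*h)/((2*Z)) = (2*h)*(1/(2*Z)) = h/Z)
t(w) = -44 + w² + w/2 (t(w) = (w² + (w/(w*1 + w))*w) - 44 = (w² + (w/(w + w))*w) - 44 = (w² + (w/((2*w)))*w) - 44 = (w² + (w*(1/(2*w)))*w) - 44 = (w² + w/2) - 44 = -44 + w² + w/2)
t(d(-4, 3)) + c(212) = (-44 + 3² + (½)*3) + 212 = (-44 + 9 + 3/2) + 212 = -67/2 + 212 = 357/2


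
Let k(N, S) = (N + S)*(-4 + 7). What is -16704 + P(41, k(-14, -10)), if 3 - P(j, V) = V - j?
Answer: -16588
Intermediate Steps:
k(N, S) = 3*N + 3*S (k(N, S) = (N + S)*3 = 3*N + 3*S)
P(j, V) = 3 + j - V (P(j, V) = 3 - (V - j) = 3 + (j - V) = 3 + j - V)
-16704 + P(41, k(-14, -10)) = -16704 + (3 + 41 - (3*(-14) + 3*(-10))) = -16704 + (3 + 41 - (-42 - 30)) = -16704 + (3 + 41 - 1*(-72)) = -16704 + (3 + 41 + 72) = -16704 + 116 = -16588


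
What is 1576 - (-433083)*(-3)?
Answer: -1297673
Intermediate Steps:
1576 - (-433083)*(-3) = 1576 - 1509*861 = 1576 - 1299249 = -1297673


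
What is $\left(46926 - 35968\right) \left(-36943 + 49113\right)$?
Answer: $133358860$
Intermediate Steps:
$\left(46926 - 35968\right) \left(-36943 + 49113\right) = 10958 \cdot 12170 = 133358860$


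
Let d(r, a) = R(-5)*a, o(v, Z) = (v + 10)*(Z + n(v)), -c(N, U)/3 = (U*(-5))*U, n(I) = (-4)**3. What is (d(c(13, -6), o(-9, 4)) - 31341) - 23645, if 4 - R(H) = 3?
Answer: -55046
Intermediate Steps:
R(H) = 1 (R(H) = 4 - 1*3 = 4 - 3 = 1)
n(I) = -64
c(N, U) = 15*U**2 (c(N, U) = -3*U*(-5)*U = -3*(-5*U)*U = -(-15)*U**2 = 15*U**2)
o(v, Z) = (-64 + Z)*(10 + v) (o(v, Z) = (v + 10)*(Z - 64) = (10 + v)*(-64 + Z) = (-64 + Z)*(10 + v))
d(r, a) = a (d(r, a) = 1*a = a)
(d(c(13, -6), o(-9, 4)) - 31341) - 23645 = ((-640 - 64*(-9) + 10*4 + 4*(-9)) - 31341) - 23645 = ((-640 + 576 + 40 - 36) - 31341) - 23645 = (-60 - 31341) - 23645 = -31401 - 23645 = -55046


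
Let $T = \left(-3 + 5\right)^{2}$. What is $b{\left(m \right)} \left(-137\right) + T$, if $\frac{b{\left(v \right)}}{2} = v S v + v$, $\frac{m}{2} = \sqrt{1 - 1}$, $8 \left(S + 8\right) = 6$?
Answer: $4$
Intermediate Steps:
$S = - \frac{29}{4}$ ($S = -8 + \frac{1}{8} \cdot 6 = -8 + \frac{3}{4} = - \frac{29}{4} \approx -7.25$)
$m = 0$ ($m = 2 \sqrt{1 - 1} = 2 \sqrt{0} = 2 \cdot 0 = 0$)
$T = 4$ ($T = 2^{2} = 4$)
$b{\left(v \right)} = 2 v - \frac{29 v^{2}}{2}$ ($b{\left(v \right)} = 2 \left(v \left(- \frac{29 v}{4}\right) + v\right) = 2 \left(- \frac{29 v^{2}}{4} + v\right) = 2 \left(v - \frac{29 v^{2}}{4}\right) = 2 v - \frac{29 v^{2}}{2}$)
$b{\left(m \right)} \left(-137\right) + T = \frac{1}{2} \cdot 0 \left(4 - 0\right) \left(-137\right) + 4 = \frac{1}{2} \cdot 0 \left(4 + 0\right) \left(-137\right) + 4 = \frac{1}{2} \cdot 0 \cdot 4 \left(-137\right) + 4 = 0 \left(-137\right) + 4 = 0 + 4 = 4$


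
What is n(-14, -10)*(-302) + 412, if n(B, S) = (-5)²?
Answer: -7138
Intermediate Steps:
n(B, S) = 25
n(-14, -10)*(-302) + 412 = 25*(-302) + 412 = -7550 + 412 = -7138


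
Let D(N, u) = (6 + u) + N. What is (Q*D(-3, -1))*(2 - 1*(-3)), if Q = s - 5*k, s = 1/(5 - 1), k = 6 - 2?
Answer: -395/2 ≈ -197.50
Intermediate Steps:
k = 4
s = ¼ (s = 1/4 = ¼ ≈ 0.25000)
Q = -79/4 (Q = ¼ - 5*4 = ¼ - 20 = -79/4 ≈ -19.750)
D(N, u) = 6 + N + u
(Q*D(-3, -1))*(2 - 1*(-3)) = (-79*(6 - 3 - 1)/4)*(2 - 1*(-3)) = (-79/4*2)*(2 + 3) = -79/2*5 = -395/2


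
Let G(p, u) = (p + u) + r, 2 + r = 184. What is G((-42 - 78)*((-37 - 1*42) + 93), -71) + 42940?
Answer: 41371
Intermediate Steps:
r = 182 (r = -2 + 184 = 182)
G(p, u) = 182 + p + u (G(p, u) = (p + u) + 182 = 182 + p + u)
G((-42 - 78)*((-37 - 1*42) + 93), -71) + 42940 = (182 + (-42 - 78)*((-37 - 1*42) + 93) - 71) + 42940 = (182 - 120*((-37 - 42) + 93) - 71) + 42940 = (182 - 120*(-79 + 93) - 71) + 42940 = (182 - 120*14 - 71) + 42940 = (182 - 1680 - 71) + 42940 = -1569 + 42940 = 41371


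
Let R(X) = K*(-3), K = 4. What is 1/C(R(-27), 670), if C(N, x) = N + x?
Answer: 1/658 ≈ 0.0015198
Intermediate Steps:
R(X) = -12 (R(X) = 4*(-3) = -12)
1/C(R(-27), 670) = 1/(-12 + 670) = 1/658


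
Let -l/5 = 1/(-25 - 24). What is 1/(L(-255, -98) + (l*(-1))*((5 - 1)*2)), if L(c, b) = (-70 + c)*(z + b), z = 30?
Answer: 49/1082860 ≈ 4.5251e-5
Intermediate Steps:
l = 5/49 (l = -5/(-25 - 24) = -5/(-49) = -5*(-1/49) = 5/49 ≈ 0.10204)
L(c, b) = (-70 + c)*(30 + b)
1/(L(-255, -98) + (l*(-1))*((5 - 1)*2)) = 1/((-2100 - 70*(-98) + 30*(-255) - 98*(-255)) + ((5/49)*(-1))*((5 - 1)*2)) = 1/((-2100 + 6860 - 7650 + 24990) - 20*2/49) = 1/(22100 - 5/49*8) = 1/(22100 - 40/49) = 1/(1082860/49) = 49/1082860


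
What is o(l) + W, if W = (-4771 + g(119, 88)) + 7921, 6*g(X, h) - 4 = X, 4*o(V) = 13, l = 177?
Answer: 12695/4 ≈ 3173.8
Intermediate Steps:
o(V) = 13/4 (o(V) = (1/4)*13 = 13/4)
g(X, h) = 2/3 + X/6
W = 6341/2 (W = (-4771 + (2/3 + (1/6)*119)) + 7921 = (-4771 + (2/3 + 119/6)) + 7921 = (-4771 + 41/2) + 7921 = -9501/2 + 7921 = 6341/2 ≈ 3170.5)
o(l) + W = 13/4 + 6341/2 = 12695/4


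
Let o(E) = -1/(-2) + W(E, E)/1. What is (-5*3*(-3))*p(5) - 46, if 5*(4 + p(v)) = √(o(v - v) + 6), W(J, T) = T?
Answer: -226 + 9*√26/2 ≈ -203.05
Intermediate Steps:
o(E) = ½ + E (o(E) = -1/(-2) + E/1 = -1*(-½) + E*1 = ½ + E)
p(v) = -4 + √26/10 (p(v) = -4 + √((½ + (v - v)) + 6)/5 = -4 + √((½ + 0) + 6)/5 = -4 + √(½ + 6)/5 = -4 + √(13/2)/5 = -4 + (√26/2)/5 = -4 + √26/10)
(-5*3*(-3))*p(5) - 46 = (-5*3*(-3))*(-4 + √26/10) - 46 = (-15*(-3))*(-4 + √26/10) - 46 = 45*(-4 + √26/10) - 46 = (-180 + 9*√26/2) - 46 = -226 + 9*√26/2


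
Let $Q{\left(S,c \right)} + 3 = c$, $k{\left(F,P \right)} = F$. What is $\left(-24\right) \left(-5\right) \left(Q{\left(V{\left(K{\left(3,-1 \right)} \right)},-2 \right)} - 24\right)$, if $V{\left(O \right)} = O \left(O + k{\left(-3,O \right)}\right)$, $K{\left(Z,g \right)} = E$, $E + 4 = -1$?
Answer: $-3480$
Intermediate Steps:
$E = -5$ ($E = -4 - 1 = -5$)
$K{\left(Z,g \right)} = -5$
$V{\left(O \right)} = O \left(-3 + O\right)$ ($V{\left(O \right)} = O \left(O - 3\right) = O \left(-3 + O\right)$)
$Q{\left(S,c \right)} = -3 + c$
$\left(-24\right) \left(-5\right) \left(Q{\left(V{\left(K{\left(3,-1 \right)} \right)},-2 \right)} - 24\right) = \left(-24\right) \left(-5\right) \left(\left(-3 - 2\right) - 24\right) = 120 \left(-5 - 24\right) = 120 \left(-29\right) = -3480$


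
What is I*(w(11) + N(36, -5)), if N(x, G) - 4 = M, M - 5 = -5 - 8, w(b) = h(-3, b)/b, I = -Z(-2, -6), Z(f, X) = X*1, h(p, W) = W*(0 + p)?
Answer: -42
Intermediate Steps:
h(p, W) = W*p
Z(f, X) = X
I = 6 (I = -1*(-6) = 6)
w(b) = -3 (w(b) = (b*(-3))/b = (-3*b)/b = -3)
M = -8 (M = 5 + (-5 - 8) = 5 - 13 = -8)
N(x, G) = -4 (N(x, G) = 4 - 8 = -4)
I*(w(11) + N(36, -5)) = 6*(-3 - 4) = 6*(-7) = -42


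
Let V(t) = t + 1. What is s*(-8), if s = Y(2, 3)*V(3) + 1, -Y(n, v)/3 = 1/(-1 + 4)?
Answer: 24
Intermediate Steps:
V(t) = 1 + t
Y(n, v) = -1 (Y(n, v) = -3/(-1 + 4) = -3/3 = -3*1/3 = -1)
s = -3 (s = -(1 + 3) + 1 = -1*4 + 1 = -4 + 1 = -3)
s*(-8) = -3*(-8) = 24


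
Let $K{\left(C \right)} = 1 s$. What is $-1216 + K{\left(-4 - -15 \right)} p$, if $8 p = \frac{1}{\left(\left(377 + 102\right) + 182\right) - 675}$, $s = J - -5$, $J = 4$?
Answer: $- \frac{136201}{112} \approx -1216.1$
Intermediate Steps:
$s = 9$ ($s = 4 - -5 = 4 + 5 = 9$)
$K{\left(C \right)} = 9$ ($K{\left(C \right)} = 1 \cdot 9 = 9$)
$p = - \frac{1}{112}$ ($p = \frac{1}{8 \left(\left(\left(377 + 102\right) + 182\right) - 675\right)} = \frac{1}{8 \left(\left(479 + 182\right) - 675\right)} = \frac{1}{8 \left(661 - 675\right)} = \frac{1}{8 \left(-14\right)} = \frac{1}{8} \left(- \frac{1}{14}\right) = - \frac{1}{112} \approx -0.0089286$)
$-1216 + K{\left(-4 - -15 \right)} p = -1216 + 9 \left(- \frac{1}{112}\right) = -1216 - \frac{9}{112} = - \frac{136201}{112}$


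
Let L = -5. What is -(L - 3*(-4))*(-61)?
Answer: 427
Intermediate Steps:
-(L - 3*(-4))*(-61) = -(-5 - 3*(-4))*(-61) = -(-5 + 12)*(-61) = -1*7*(-61) = -7*(-61) = 427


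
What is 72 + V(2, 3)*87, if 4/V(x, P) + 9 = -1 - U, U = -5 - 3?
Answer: -102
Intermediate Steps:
U = -8
V(x, P) = -2 (V(x, P) = 4/(-9 + (-1 - 1*(-8))) = 4/(-9 + (-1 + 8)) = 4/(-9 + 7) = 4/(-2) = 4*(-½) = -2)
72 + V(2, 3)*87 = 72 - 2*87 = 72 - 174 = -102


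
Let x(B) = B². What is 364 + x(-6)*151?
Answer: 5800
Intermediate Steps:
364 + x(-6)*151 = 364 + (-6)²*151 = 364 + 36*151 = 364 + 5436 = 5800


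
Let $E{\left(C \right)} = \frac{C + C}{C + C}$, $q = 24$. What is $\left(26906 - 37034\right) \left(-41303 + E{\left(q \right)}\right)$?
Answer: $418306656$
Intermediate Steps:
$E{\left(C \right)} = 1$ ($E{\left(C \right)} = \frac{2 C}{2 C} = 2 C \frac{1}{2 C} = 1$)
$\left(26906 - 37034\right) \left(-41303 + E{\left(q \right)}\right) = \left(26906 - 37034\right) \left(-41303 + 1\right) = \left(-10128\right) \left(-41302\right) = 418306656$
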